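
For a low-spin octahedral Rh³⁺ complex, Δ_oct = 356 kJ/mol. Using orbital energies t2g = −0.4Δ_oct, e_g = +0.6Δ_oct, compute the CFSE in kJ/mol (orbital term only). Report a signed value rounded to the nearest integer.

-854

Rh³⁺: group 9, so d-count = 9 − 3 = 6.
The d⁶ electrons fill as t2g^6 e_g^0.
The orbital stabilization is -2.4Δ_oct = -2.4 × 356 = -854 kJ/mol.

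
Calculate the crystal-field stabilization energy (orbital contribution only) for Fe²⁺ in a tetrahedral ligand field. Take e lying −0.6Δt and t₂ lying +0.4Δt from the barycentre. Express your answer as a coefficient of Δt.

Fe sits in group 8; removing 2 electrons leaves Fe²⁺ with 8 − 2 = 6 d electrons.
With tetrahedral geometry the complex is necessarily high-spin.
Configuration: e³ t₂³.
CFSE = 3(-0.6Δt) + 3(0.4Δt) = -1.8Δt + 1.2Δt = -0.6Δt.

-0.6 Δt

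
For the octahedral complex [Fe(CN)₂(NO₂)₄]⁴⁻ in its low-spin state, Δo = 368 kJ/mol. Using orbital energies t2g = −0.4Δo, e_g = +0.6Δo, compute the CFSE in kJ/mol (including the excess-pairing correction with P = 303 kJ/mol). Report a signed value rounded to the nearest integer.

Ligand charges: 2×(-1) from CN⁻ and 4×(-1) from NO₂⁻ sum to -6; with overall charge -4, Fe is +2.
Fe sits in group 8; removing 2 electrons leaves Fe²⁺ with 8 − 2 = 6 d electrons.
Configuration: t2g^6 e_g^0.
CFSE(orbital) = 6×(-0.4Δo) + 0×(0.6Δo) = -2.4Δo; with Δo = 368 kJ/mol that is -883 kJ/mol.
Pairing penalty: 3 pairs vs 1 in the high-spin reference → 2 extra × P = 606 kJ/mol.
Net CFSE = -883 + 606 = -277 kJ/mol.

-277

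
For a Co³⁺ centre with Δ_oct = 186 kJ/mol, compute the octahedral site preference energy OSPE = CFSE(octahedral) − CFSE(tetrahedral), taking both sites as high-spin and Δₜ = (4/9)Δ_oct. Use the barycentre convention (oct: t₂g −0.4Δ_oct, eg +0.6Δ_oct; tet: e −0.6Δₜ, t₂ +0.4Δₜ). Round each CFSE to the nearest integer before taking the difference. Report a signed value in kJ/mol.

Co sits in group 9; removing 3 electrons leaves Co³⁺ with 9 − 3 = 6 d electrons.
In an octahedral site d⁶ (HS) is t₂g⁴ eg², giving CFSE(oct) = -0.4Δ_oct = -74 kJ/mol.
Tetrahedral: e³ t₂³, CFSE = 3(−0.6) + 3(+0.4) = -0.6Δₜ = -0.6 × (4/9) × 186 = -50 kJ/mol.
OSPE = -74 − (-50) = -24 kJ/mol.

-24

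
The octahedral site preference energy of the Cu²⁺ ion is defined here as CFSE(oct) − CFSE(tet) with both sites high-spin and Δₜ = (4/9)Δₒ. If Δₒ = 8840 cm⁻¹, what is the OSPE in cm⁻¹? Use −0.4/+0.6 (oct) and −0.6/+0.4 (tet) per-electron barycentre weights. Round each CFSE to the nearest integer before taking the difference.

-3732

Cu sits in group 11; removing 2 electrons leaves Cu²⁺ with 11 − 2 = 9 d electrons.
Octahedral high-spin t₂g⁶ eg³: CFSE = -0.6 × 8840 = -5304 cm⁻¹.
Tetrahedral: e⁴ t₂⁵, CFSE = 4(−0.6) + 5(+0.4) = -0.4Δₜ = -0.4 × (4/9) × 8840 = -1572 cm⁻¹.
Subtracting, OSPE = -5304 − (-1572) = -3732 cm⁻¹.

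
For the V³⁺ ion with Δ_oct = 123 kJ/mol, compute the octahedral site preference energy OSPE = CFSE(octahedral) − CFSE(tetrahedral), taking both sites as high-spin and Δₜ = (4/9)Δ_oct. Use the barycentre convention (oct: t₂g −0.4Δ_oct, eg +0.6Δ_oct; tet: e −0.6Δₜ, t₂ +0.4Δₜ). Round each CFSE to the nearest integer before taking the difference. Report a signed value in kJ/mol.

-32

V is in group 5, so V³⁺ is d² (5 − 3 = 2).
Octahedral (high-spin): t₂g² eg⁰, CFSE = 2(−0.4) + 0(+0.6) = -0.8Δ_oct = -0.8 × 123 = -98 kJ/mol.
Tetrahedral: e² t₂⁰, CFSE = 2(−0.6) + 0(+0.4) = -1.2Δₜ = -1.2 × (4/9) × 123 = -66 kJ/mol.
Subtracting, OSPE = -98 − (-66) = -32 kJ/mol.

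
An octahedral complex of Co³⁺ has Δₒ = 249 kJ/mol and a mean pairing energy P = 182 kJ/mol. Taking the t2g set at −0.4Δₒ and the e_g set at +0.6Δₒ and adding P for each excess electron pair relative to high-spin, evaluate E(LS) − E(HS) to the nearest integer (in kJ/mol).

Group 9 minus oxidation state +3 gives a d⁶ configuration for Co³⁺.
High-spin d⁶ fills as t2g^4 e_g^2 with CFSE 4(−0.4) + 2(+0.6) = -0.4Δₒ = -100 kJ/mol.
Low-spin t2g^6 e_g^0 gives -2.4Δₒ = -598 kJ/mol, but forming 2 extra pairs costs 2P = 364 kJ/mol, so E(LS) = -598 + 364 = -234 kJ/mol.
Thus E(LS) − E(HS) = -134 kJ/mol.

-134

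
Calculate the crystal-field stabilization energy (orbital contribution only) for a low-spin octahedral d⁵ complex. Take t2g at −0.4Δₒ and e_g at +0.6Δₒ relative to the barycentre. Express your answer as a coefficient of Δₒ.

Configuration: t2g^5 e_g^0.
CFSE = 5(-0.4Δₒ) + 0(0.6Δₒ) = -2.0Δₒ + 0.0Δₒ = -2.0Δₒ.

-2.0 Δₒ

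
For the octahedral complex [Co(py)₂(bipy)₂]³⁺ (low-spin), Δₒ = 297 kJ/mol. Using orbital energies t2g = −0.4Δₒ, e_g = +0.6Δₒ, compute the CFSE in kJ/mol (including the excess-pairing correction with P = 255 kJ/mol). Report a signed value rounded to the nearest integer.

Ligand charges: 2×(+0) from py and 2×(+0) from bipy sum to +0; with overall charge +3, Co is +3.
Co is in group 9, so Co³⁺ is d⁶ (9 − 3 = 6).
Configuration: t2g^6 e_g^0.
The orbital stabilization is -2.4Δₒ = -2.4 × 297 = -713 kJ/mol.
Relative to high-spin t2g^4 e_g^2 (1 paired), the low-spin configuration has 2 additional pairs, contributing +2 × 255 = +510 kJ/mol.
Combining: -713 + 510 = -203 kJ/mol.

-203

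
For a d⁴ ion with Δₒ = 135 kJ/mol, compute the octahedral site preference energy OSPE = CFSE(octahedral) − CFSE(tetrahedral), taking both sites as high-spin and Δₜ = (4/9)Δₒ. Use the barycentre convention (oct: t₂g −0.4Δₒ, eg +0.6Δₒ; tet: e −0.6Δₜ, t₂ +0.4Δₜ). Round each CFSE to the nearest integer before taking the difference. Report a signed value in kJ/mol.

Octahedral high-spin t₂g³ eg¹: CFSE = -0.6 × 135 = -81 kJ/mol.
Tetrahedral e² t₂² gives -0.4Δₜ = -0.4 × (4/9) × 135 = -24 kJ/mol.
OSPE = CFSE(oct) − CFSE(tet) = -81 − (-24) = -57 kJ/mol.

-57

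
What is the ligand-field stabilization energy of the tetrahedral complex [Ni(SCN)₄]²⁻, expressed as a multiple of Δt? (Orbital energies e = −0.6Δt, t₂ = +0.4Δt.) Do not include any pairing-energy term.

Each SCN⁻ contributes -1; 4 × (-1) = -4. With overall charge -2, Ni is in the +2 oxidation state.
Ni²⁺: group 10, so d-count = 10 − 2 = 8.
With tetrahedral geometry the complex is necessarily high-spin.
Configuration: e⁴ t₂⁴.
CFSE = 4(-0.6Δt) + 4(0.4Δt) = -2.4Δt + 1.6Δt = -0.8Δt.

-0.8 Δt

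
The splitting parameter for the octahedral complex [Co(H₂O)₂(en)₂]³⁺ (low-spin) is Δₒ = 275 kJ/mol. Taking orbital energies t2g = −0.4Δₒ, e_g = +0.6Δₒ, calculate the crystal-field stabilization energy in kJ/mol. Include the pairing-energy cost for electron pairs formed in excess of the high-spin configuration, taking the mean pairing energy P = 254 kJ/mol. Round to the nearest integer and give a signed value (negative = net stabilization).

Ligand charges: 2×(+0) from H₂O and 2×(+0) from en sum to +0; with overall charge +3, Co is +3.
Group 9 minus oxidation state +3 gives a d⁶ configuration for Co³⁺.
The d⁶ electrons fill as t2g^6 e_g^0.
Orbital CFSE = 6(-0.4) + 0(0.6) = -2.4Δₒ = -2.4 × 275 = -660 kJ/mol.
Pairing penalty: 3 pairs vs 1 in the high-spin reference → 2 extra × P = 508 kJ/mol.
Net CFSE = -660 + 508 = -152 kJ/mol.

-152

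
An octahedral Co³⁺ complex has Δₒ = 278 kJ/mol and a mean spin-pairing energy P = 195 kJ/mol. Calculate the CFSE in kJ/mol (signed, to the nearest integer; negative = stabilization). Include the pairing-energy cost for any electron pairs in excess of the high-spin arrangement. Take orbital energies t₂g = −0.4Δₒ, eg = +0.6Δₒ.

Co³⁺: group 9, so d-count = 9 − 3 = 6.
With Δₒ > P the complex is low-spin.
That gives t₂g⁶ eg⁰.
Orbital CFSE = -2.4Δₒ = -2.4 × 278 = -667 kJ/mol.
Excess pairs vs high-spin: 3 − 1 = 2; pairing cost = +390 kJ/mol.
Net CFSE = -667 + 390 = -277 kJ/mol.

-277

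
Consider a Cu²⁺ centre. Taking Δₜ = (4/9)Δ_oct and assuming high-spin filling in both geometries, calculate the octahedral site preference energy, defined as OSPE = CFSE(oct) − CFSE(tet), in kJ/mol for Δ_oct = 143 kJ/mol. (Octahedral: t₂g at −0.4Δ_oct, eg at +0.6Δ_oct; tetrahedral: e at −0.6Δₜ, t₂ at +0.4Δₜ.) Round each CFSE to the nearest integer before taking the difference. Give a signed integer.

Group 11 minus oxidation state +2 gives a d⁹ configuration for Cu²⁺.
Octahedral high-spin t₂g⁶ eg³: CFSE = -0.6 × 143 = -86 kJ/mol.
Tetrahedral: e⁴ t₂⁵, CFSE = 4(−0.6) + 5(+0.4) = -0.4Δₜ = -0.4 × (4/9) × 143 = -25 kJ/mol.
Subtracting, OSPE = -86 − (-25) = -61 kJ/mol.

-61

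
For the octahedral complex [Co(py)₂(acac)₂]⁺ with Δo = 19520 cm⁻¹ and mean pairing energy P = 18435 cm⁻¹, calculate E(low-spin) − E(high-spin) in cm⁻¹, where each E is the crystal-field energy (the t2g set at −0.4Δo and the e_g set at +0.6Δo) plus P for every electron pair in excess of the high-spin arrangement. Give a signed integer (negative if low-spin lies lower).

-2170

Ligand charges: 2×(+0) from py and 2×(-1) from acac⁻ sum to -2; with overall charge +1, Co is +3.
Group 9 minus oxidation state +3 gives a d⁶ configuration for Co³⁺.
High-spin: t2g^4 e_g^2, CFSE = -0.4Δo = -7808 cm⁻¹.
Low-spin t2g^6 e_g^0 gives -2.4Δo = -46848 cm⁻¹, but forming 2 extra pairs costs 2P = 36870 cm⁻¹, so E(LS) = -46848 + 36870 = -9978 cm⁻¹.
Thus E(LS) − E(HS) = -2170 cm⁻¹.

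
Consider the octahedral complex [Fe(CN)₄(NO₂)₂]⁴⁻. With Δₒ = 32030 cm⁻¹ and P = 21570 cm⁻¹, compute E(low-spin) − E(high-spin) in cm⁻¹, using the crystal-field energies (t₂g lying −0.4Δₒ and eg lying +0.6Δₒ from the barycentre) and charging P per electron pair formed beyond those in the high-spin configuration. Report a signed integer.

Ligand charges: 4×(-1) from CN⁻ and 2×(-1) from NO₂⁻ sum to -6; with overall charge -4, Fe is +2.
Fe²⁺: group 8, so d-count = 8 − 2 = 6.
High-spin: t₂g⁴ eg², CFSE = -0.4Δₒ = -12812 cm⁻¹.
Low-spin: t₂g⁶ eg⁰, orbital CFSE = -2.4Δₒ = -76872 cm⁻¹; plus 2 excess pairs × P = +43140 cm⁻¹; total -33732 cm⁻¹.
The difference is -33732 − (-12812) = -20920 cm⁻¹, so low-spin lies lower.

-20920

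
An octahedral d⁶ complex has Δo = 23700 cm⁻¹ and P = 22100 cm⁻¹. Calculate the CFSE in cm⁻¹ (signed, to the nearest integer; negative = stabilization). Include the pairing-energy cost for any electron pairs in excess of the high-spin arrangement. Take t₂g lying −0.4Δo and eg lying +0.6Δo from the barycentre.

-12680

Δo > P, so pairing is preferred: the ground state is low-spin.
That gives t₂g⁶ eg⁰.
Orbital CFSE = -2.4Δo = -2.4 × 23700 = -56880 cm⁻¹.
Excess pairs vs high-spin: 3 − 1 = 2; pairing cost = +44200 cm⁻¹.
Net CFSE = -56880 + 44200 = -12680 cm⁻¹.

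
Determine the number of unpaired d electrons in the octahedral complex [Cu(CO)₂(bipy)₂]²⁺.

1

Ligand charges: 2×(+0) from CO and 2×(+0) from bipy sum to +0; with overall charge +2, Cu is +2.
Cu sits in group 11; removing 2 electrons leaves Cu²⁺ with 11 − 2 = 9 d electrons.
Configuration: t2g^6 e_g^3, giving 1 unpaired electron.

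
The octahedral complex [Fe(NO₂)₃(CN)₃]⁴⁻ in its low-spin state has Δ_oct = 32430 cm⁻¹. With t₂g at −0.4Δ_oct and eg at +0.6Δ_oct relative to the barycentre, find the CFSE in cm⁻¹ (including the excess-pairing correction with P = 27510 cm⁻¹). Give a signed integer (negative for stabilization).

-22812

Ligand charges: 3×(-1) from NO₂⁻ and 3×(-1) from CN⁻ sum to -6; with overall charge -4, Fe is +2.
Fe is in group 8, so Fe²⁺ is d⁶ (8 − 2 = 6).
Configuration: t₂g⁶ eg⁰.
Orbital CFSE = 6(-0.4) + 0(0.6) = -2.4Δ_oct = -2.4 × 32430 = -77832 cm⁻¹.
High-spin d⁶ would be t₂g⁴ eg² with 1 pair; low-spin has 3, so 2 excess pairs cost +2P = +55020 cm⁻¹.
Net CFSE = -77832 + 55020 = -22812 cm⁻¹.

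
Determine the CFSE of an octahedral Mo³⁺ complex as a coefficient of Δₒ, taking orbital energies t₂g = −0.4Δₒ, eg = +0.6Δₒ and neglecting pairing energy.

Mo sits in group 6; removing 3 electrons leaves Mo³⁺ with 6 − 3 = 3 d electrons.
Configuration: t₂g³ eg⁰.
CFSE = 3(-0.4Δₒ) + 0(0.6Δₒ) = -1.2Δₒ + 0.0Δₒ = -1.2Δₒ.

-1.2 Δₒ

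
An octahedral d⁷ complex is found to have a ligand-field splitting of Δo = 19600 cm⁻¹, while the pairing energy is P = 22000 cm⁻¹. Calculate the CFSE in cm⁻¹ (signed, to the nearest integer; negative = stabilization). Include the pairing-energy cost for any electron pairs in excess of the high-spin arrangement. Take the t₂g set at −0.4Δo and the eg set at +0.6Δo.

Δo < P, so pairing is avoided: the ground state is high-spin.
Configuration: t₂g⁵ eg².
Orbital CFSE = -0.8Δo = -0.8 × 19600 = -15680 cm⁻¹.
High-spin has no excess pairs, so no pairing correction applies.

-15680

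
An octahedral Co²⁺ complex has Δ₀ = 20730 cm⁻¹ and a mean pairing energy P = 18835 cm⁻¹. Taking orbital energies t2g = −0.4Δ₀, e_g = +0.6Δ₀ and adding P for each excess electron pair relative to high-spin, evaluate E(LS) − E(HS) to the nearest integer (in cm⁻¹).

-1895

Group 9 minus oxidation state +2 gives a d⁷ configuration for Co²⁺.
In the high-spin limit (t2g^5 e_g^2) the orbital term is -0.8Δ₀ = -16584 cm⁻¹, with no excess pairing.
Low-spin t2g^6 e_g^1 gives -1.8Δ₀ = -37314 cm⁻¹, but forming 1 extra pair costs 1P = 18835 cm⁻¹, so E(LS) = -37314 + 18835 = -18479 cm⁻¹.
Thus E(LS) − E(HS) = -1895 cm⁻¹.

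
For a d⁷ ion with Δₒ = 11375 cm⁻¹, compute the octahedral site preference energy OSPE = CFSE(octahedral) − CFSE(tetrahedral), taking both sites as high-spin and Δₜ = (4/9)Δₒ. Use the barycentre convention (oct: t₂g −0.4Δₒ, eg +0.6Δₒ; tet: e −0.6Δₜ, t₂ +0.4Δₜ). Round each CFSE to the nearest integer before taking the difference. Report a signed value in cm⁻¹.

Octahedral (high-spin): t2g^5 e_g^2, CFSE = 5(−0.4) + 2(+0.6) = -0.8Δₒ = -0.8 × 11375 = -9100 cm⁻¹.
In a tetrahedral site the filling is e^4 t2^3: CFSE(tet) = -1.2Δₜ = -1.2 × (4/9)(11375) = -6067 cm⁻¹.
Subtracting, OSPE = -9100 − (-6067) = -3033 cm⁻¹.

-3033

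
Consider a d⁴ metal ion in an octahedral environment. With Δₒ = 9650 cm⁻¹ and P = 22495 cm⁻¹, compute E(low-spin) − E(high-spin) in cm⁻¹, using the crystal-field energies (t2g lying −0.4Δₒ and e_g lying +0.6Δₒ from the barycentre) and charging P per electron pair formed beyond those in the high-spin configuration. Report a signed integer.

12845

High-spin: t2g^3 e_g^1, CFSE = -0.6Δₒ = -5790 cm⁻¹.
For low-spin the configuration is t2g^4 e_g^0: orbital energy -1.6 × 9650 = -15440 cm⁻¹, and 1 additional pair relative to high-spin adds 22495 cm⁻¹, giving 7055 cm⁻¹.
The difference is 7055 − (-5790) = 12845 cm⁻¹, so high-spin lies lower.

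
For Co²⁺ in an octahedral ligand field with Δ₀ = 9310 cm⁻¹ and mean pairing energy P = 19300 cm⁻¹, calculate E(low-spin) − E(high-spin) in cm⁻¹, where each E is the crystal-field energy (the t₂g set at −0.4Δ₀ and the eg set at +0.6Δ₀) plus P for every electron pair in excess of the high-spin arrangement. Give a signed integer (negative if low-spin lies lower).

Co is in group 9, so Co²⁺ is d⁷ (9 − 2 = 7).
In the high-spin limit (t₂g⁵ eg²) the orbital term is -0.8Δ₀ = -7448 cm⁻¹, with no excess pairing.
For low-spin the configuration is t₂g⁶ eg¹: orbital energy -1.8 × 9310 = -16758 cm⁻¹, and 1 additional pair relative to high-spin adds 19300 cm⁻¹, giving 2542 cm⁻¹.
The difference is 2542 − (-7448) = 9990 cm⁻¹, so high-spin lies lower.

9990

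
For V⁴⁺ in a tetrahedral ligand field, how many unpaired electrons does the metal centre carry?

1

Group 5 minus oxidation state +4 gives a d¹ configuration for V⁴⁺.
Tetrahedral splitting is small, so the complex is high-spin.
Configuration: e^1 t2^0, giving 1 unpaired electron.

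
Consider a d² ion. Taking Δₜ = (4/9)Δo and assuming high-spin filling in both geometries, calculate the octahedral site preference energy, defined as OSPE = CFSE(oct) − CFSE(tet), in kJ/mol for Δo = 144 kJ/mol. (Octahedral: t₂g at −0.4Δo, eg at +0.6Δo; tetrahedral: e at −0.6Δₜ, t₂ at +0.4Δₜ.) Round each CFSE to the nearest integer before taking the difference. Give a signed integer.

In an octahedral site d² (HS) is t₂g² eg⁰, giving CFSE(oct) = -0.8Δo = -115 kJ/mol.
Tetrahedral e² t₂⁰ gives -1.2Δₜ = -1.2 × (4/9) × 144 = -77 kJ/mol.
OSPE = -115 − (-77) = -38 kJ/mol.

-38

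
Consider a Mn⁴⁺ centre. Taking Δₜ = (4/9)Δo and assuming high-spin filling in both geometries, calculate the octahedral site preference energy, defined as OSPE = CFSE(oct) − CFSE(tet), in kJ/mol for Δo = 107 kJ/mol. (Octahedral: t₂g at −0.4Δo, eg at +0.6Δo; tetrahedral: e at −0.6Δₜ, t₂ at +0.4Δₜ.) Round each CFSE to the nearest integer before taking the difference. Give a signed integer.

-90

Mn is in group 7, so Mn⁴⁺ is d³ (7 − 4 = 3).
Octahedral high-spin t₂g³ eg⁰: CFSE = -1.2 × 107 = -128 kJ/mol.
Tetrahedral: e² t₂¹, CFSE = 2(−0.6) + 1(+0.4) = -0.8Δₜ = -0.8 × (4/9) × 107 = -38 kJ/mol.
OSPE = -128 − (-38) = -90 kJ/mol.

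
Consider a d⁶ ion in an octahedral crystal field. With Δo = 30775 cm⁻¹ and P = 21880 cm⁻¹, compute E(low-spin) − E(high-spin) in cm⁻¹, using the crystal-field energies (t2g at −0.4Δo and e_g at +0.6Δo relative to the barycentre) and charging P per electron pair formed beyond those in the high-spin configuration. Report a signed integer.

In the high-spin limit (t2g^4 e_g^2) the orbital term is -0.4Δo = -12310 cm⁻¹, with no excess pairing.
Low-spin t2g^6 e_g^0 gives -2.4Δo = -73860 cm⁻¹, but forming 2 extra pairs costs 2P = 43760 cm⁻¹, so E(LS) = -73860 + 43760 = -30100 cm⁻¹.
Thus E(LS) − E(HS) = -17790 cm⁻¹.

-17790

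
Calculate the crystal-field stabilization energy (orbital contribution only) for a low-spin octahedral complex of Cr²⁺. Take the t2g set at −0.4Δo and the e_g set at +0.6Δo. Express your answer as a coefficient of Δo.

Cr is in group 6, so Cr²⁺ is d⁴ (6 − 2 = 4).
Configuration: t2g^4 e_g^0.
CFSE = 4(-0.4Δo) + 0(0.6Δo) = -1.6Δo + 0.0Δo = -1.6Δo.

-1.6 Δo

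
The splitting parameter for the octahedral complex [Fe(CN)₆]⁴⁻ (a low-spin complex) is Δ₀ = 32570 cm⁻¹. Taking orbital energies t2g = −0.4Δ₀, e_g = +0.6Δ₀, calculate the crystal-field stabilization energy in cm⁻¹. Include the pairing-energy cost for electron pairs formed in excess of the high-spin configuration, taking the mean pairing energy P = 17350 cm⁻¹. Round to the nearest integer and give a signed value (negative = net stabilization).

Each CN⁻ contributes -1; 6 × (-1) = -6. With overall charge -4, Fe is in the +2 oxidation state.
Group 8 minus oxidation state +2 gives a d⁶ configuration for Fe²⁺.
Electron filling gives t2g^6 e_g^0.
The orbital stabilization is -2.4Δ₀ = -2.4 × 32570 = -78168 cm⁻¹.
High-spin d⁶ would be t2g^4 e_g^2 with 1 pair; low-spin has 3, so 2 excess pairs cost +2P = +34700 cm⁻¹.
Combining: -78168 + 34700 = -43468 cm⁻¹.

-43468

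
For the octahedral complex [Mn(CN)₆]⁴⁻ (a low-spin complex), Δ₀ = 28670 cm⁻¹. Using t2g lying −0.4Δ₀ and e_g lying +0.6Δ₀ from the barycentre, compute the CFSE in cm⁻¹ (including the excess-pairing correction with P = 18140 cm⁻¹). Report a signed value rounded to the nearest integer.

-21060

Each CN⁻ contributes -1; 6 × (-1) = -6. With overall charge -4, Mn is in the +2 oxidation state.
Mn sits in group 7; removing 2 electrons leaves Mn²⁺ with 7 − 2 = 5 d electrons.
Configuration: t2g^5 e_g^0.
Orbital CFSE = 5(-0.4) + 0(0.6) = -2.0Δ₀ = -2.0 × 28670 = -57340 cm⁻¹.
Pairing penalty: 2 pairs vs 0 in the high-spin reference → 2 extra × P = 36280 cm⁻¹.
Net CFSE = -57340 + 36280 = -21060 cm⁻¹.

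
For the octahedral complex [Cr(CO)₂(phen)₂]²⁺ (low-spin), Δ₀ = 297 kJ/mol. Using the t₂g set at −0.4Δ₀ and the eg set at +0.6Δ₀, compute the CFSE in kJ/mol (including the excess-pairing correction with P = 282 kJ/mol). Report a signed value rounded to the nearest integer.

-193

Ligand charges: 2×(+0) from CO and 2×(+0) from phen sum to +0; with overall charge +2, Cr is +2.
Group 6 minus oxidation state +2 gives a d⁴ configuration for Cr²⁺.
Configuration: t₂g⁴ eg⁰.
Orbital CFSE = 4(-0.4) + 0(0.6) = -1.6Δ₀ = -1.6 × 297 = -475 kJ/mol.
Relative to high-spin t₂g³ eg¹ (0 paired), the low-spin configuration has 1 additional pair, contributing +1 × 282 = +282 kJ/mol.
Combining: -475 + 282 = -193 kJ/mol.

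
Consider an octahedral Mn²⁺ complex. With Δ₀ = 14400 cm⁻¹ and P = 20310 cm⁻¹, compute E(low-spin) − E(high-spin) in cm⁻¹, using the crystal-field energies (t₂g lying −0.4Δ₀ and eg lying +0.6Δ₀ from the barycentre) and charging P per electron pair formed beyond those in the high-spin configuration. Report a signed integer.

11820

Mn is in group 7, so Mn²⁺ is d⁵ (7 − 2 = 5).
High-spin: t₂g³ eg², CFSE = 0.0Δ₀ = 0 cm⁻¹.
Low-spin: t₂g⁵ eg⁰, orbital CFSE = -2.0Δ₀ = -28800 cm⁻¹; plus 2 excess pairs × P = +40620 cm⁻¹; total 11820 cm⁻¹.
The difference is 11820 − (0) = 11820 cm⁻¹, so high-spin lies lower.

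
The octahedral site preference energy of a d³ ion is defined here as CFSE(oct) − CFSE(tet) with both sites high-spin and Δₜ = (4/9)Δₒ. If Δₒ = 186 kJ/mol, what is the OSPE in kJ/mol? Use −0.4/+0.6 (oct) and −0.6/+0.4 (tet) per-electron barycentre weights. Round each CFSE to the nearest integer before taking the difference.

-157

In an octahedral site d³ (HS) is t₂g³ eg⁰, giving CFSE(oct) = -1.2Δₒ = -223 kJ/mol.
Tetrahedral e² t₂¹ gives -0.8Δₜ = -0.8 × (4/9) × 186 = -66 kJ/mol.
Subtracting, OSPE = -223 − (-66) = -157 kJ/mol.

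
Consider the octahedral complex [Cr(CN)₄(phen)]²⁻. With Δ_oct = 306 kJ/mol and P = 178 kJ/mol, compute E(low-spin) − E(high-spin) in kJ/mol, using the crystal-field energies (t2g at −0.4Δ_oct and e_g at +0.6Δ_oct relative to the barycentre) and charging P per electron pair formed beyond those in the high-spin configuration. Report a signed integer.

Ligand charges: 4×(-1) from CN⁻ and 1×(+0) from phen sum to -4; with overall charge -2, Cr is +2.
Cr sits in group 6; removing 2 electrons leaves Cr²⁺ with 6 − 2 = 4 d electrons.
High-spin: t2g^3 e_g^1, CFSE = -0.6Δ_oct = -184 kJ/mol.
Low-spin t2g^4 e_g^0 gives -1.6Δ_oct = -490 kJ/mol, but forming 1 extra pair costs 1P = 178 kJ/mol, so E(LS) = -490 + 178 = -312 kJ/mol.
E(LS) − E(HS) = -312 − (-184) = -128 kJ/mol.

-128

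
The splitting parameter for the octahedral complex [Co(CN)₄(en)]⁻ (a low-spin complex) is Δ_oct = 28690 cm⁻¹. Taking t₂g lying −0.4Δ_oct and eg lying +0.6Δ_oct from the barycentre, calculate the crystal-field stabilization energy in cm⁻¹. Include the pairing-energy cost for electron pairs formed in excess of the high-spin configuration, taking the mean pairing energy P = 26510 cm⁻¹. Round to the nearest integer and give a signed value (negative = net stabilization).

-15836

Ligand charges: 4×(-1) from CN⁻ and 1×(+0) from en sum to -4; with overall charge -1, Co is +3.
Co is in group 9, so Co³⁺ is d⁶ (9 − 3 = 6).
The d⁶ electrons fill as t₂g⁶ eg⁰.
Orbital CFSE = 6(-0.4) + 0(0.6) = -2.4Δ_oct = -2.4 × 28690 = -68856 cm⁻¹.
High-spin d⁶ would be t₂g⁴ eg² with 1 pair; low-spin has 3, so 2 excess pairs cost +2P = +53020 cm⁻¹.
Net CFSE = -68856 + 53020 = -15836 cm⁻¹.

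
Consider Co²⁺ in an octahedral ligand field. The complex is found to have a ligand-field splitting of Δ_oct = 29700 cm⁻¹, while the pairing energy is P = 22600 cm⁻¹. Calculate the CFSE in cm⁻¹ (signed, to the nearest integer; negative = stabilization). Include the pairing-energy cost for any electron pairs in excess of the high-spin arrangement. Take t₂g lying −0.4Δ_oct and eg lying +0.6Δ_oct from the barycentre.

-30860

Co is in group 9, so Co²⁺ is d⁷ (9 − 2 = 7).
With Δ_oct > P the complex is low-spin.
That gives t₂g⁶ eg¹.
Orbital CFSE = -1.8Δ_oct = -1.8 × 29700 = -53460 cm⁻¹.
Excess pairs vs high-spin: 3 − 2 = 1; pairing cost = +22600 cm⁻¹.
Net CFSE = -53460 + 22600 = -30860 cm⁻¹.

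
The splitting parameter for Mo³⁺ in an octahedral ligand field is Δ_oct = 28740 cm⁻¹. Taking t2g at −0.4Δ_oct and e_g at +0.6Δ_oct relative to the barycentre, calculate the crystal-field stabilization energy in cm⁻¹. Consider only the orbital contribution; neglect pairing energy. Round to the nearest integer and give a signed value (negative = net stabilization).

-34488

Mo³⁺: group 6, so d-count = 6 − 3 = 3.
Electron filling gives t2g^3 e_g^0.
Orbital CFSE = 3(-0.4) + 0(0.6) = -1.2Δ_oct = -1.2 × 28740 = -34488 cm⁻¹.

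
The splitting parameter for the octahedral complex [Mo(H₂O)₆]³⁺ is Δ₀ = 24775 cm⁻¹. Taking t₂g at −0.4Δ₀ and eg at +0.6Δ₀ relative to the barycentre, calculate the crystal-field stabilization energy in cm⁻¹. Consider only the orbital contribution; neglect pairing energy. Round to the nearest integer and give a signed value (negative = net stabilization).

-29730

H₂O is neutral, so the +3 overall charge sits on Mo: oxidation state +3.
Mo sits in group 6; removing 3 electrons leaves Mo³⁺ with 6 − 3 = 3 d electrons.
Electron filling gives t₂g³ eg⁰.
CFSE(orbital) = 3×(-0.4Δ₀) + 0×(0.6Δ₀) = -1.2Δ₀; with Δ₀ = 24775 cm⁻¹ that is -29730 cm⁻¹.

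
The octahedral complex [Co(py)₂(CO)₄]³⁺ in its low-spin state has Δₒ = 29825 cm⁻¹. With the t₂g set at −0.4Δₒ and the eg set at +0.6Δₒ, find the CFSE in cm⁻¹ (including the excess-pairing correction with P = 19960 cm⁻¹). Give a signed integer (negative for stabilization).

Ligand charges: 2×(+0) from py and 4×(+0) from CO sum to +0; with overall charge +3, Co is +3.
Group 9 minus oxidation state +3 gives a d⁶ configuration for Co³⁺.
Electron filling gives t₂g⁶ eg⁰.
The orbital stabilization is -2.4Δₒ = -2.4 × 29825 = -71580 cm⁻¹.
High-spin d⁶ would be t₂g⁴ eg² with 1 pair; low-spin has 3, so 2 excess pairs cost +2P = +39920 cm⁻¹.
Overall CFSE = -71580 + 39920 = -31660 cm⁻¹.

-31660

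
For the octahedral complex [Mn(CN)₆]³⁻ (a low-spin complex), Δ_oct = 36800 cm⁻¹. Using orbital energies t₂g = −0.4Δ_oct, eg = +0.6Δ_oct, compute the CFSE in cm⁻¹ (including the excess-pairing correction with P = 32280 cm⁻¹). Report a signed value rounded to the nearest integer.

-26600

Each CN⁻ contributes -1; 6 × (-1) = -6. With overall charge -3, Mn is in the +3 oxidation state.
Group 7 minus oxidation state +3 gives a d⁴ configuration for Mn³⁺.
Configuration: t₂g⁴ eg⁰.
The orbital stabilization is -1.6Δ_oct = -1.6 × 36800 = -58880 cm⁻¹.
Pairing penalty: 1 pair vs 0 in the high-spin reference → 1 extra × P = 32280 cm⁻¹.
Combining: -58880 + 32280 = -26600 cm⁻¹.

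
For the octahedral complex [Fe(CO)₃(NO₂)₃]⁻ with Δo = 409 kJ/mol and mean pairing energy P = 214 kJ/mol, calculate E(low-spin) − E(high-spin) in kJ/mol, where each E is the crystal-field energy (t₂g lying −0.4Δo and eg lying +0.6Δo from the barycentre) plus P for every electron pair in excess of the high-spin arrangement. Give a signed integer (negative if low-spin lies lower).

Ligand charges: 3×(+0) from CO and 3×(-1) from NO₂⁻ sum to -3; with overall charge -1, Fe is +2.
Group 8 minus oxidation state +2 gives a d⁶ configuration for Fe²⁺.
In the high-spin limit (t₂g⁴ eg²) the orbital term is -0.4Δo = -164 kJ/mol, with no excess pairing.
Low-spin t₂g⁶ eg⁰ gives -2.4Δo = -982 kJ/mol, but forming 2 extra pairs costs 2P = 428 kJ/mol, so E(LS) = -982 + 428 = -554 kJ/mol.
E(LS) − E(HS) = -554 − (-164) = -390 kJ/mol.

-390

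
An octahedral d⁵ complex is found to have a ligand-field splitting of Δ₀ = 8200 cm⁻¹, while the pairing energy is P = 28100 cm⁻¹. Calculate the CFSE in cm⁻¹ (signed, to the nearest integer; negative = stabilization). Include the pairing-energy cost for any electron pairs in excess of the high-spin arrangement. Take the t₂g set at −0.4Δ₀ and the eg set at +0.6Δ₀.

With Δ₀ < P the complex is high-spin.
Filling d⁵ accordingly: t₂g³ eg².
Orbital CFSE = 0.0Δ₀ = 0.0 × 8200 = 0 cm⁻¹.
High-spin has no excess pairs, so no pairing correction applies.

0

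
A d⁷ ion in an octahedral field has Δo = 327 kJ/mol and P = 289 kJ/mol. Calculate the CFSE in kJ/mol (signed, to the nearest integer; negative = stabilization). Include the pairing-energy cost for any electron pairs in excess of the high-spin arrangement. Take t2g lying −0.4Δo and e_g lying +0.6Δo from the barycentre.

-300

Since Δo = 327 kJ/mol > P = 289 kJ/mol, the complex adopts the low-spin configuration.
That gives t2g^6 e_g^1.
Orbital CFSE = -1.8Δo = -1.8 × 327 = -589 kJ/mol.
Excess pairs vs high-spin: 3 − 2 = 1; pairing cost = +289 kJ/mol.
Net CFSE = -589 + 289 = -300 kJ/mol.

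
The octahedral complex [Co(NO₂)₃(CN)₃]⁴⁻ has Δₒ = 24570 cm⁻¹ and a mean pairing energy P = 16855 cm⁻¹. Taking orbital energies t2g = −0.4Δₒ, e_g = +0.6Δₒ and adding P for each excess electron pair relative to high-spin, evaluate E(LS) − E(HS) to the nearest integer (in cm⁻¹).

Ligand charges: 3×(-1) from NO₂⁻ and 3×(-1) from CN⁻ sum to -6; with overall charge -4, Co is +2.
Group 9 minus oxidation state +2 gives a d⁷ configuration for Co²⁺.
In the high-spin limit (t2g^5 e_g^2) the orbital term is -0.8Δₒ = -19656 cm⁻¹, with no excess pairing.
For low-spin the configuration is t2g^6 e_g^1: orbital energy -1.8 × 24570 = -44226 cm⁻¹, and 1 additional pair relative to high-spin adds 16855 cm⁻¹, giving -27371 cm⁻¹.
E(LS) − E(HS) = -27371 − (-19656) = -7715 cm⁻¹.

-7715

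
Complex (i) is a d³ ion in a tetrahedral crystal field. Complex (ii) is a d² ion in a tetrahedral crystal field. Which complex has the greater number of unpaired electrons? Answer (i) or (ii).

(i): Tetrahedral fields are weak (Δₜ ≈ 4/9 Δₒ), so electrons fill high-spin; e^2 t2^1 → 3 unpaired.
(ii): Tetrahedral fields are weak (Δₜ ≈ 4/9 Δₒ), so electrons fill high-spin; e² t₂⁰ → 2 unpaired.
So (i) has more unpaired electrons.

(i)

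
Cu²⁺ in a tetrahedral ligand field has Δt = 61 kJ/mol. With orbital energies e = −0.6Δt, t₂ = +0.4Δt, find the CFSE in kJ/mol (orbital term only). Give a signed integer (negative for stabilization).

Group 11 minus oxidation state +2 gives a d⁹ configuration for Cu²⁺.
With tetrahedral geometry the complex is necessarily high-spin.
Electron filling gives e⁴ t₂⁵.
CFSE(orbital) = 4×(-0.6Δt) + 5×(0.4Δt) = -0.4Δt; with Δt = 61 kJ/mol that is -24 kJ/mol.

-24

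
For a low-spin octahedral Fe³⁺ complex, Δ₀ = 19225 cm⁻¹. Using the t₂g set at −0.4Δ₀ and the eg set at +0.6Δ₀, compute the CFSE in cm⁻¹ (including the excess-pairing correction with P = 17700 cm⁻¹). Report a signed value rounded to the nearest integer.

Group 8 minus oxidation state +3 gives a d⁵ configuration for Fe³⁺.
Configuration: t₂g⁵ eg⁰.
CFSE(orbital) = 5×(-0.4Δ₀) + 0×(0.6Δ₀) = -2.0Δ₀; with Δ₀ = 19225 cm⁻¹ that is -38450 cm⁻¹.
High-spin d⁵ would be t₂g³ eg² with 0 pairs; low-spin has 2, so 2 excess pairs cost +2P = +35400 cm⁻¹.
Overall CFSE = -38450 + 35400 = -3050 cm⁻¹.

-3050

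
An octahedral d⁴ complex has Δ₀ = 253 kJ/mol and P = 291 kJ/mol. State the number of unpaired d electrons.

Here Δ₀ < P (253 < 291), so the high-spin state is favoured.
That gives t2g^3 e_g^1.
Unpaired electrons: 4.

4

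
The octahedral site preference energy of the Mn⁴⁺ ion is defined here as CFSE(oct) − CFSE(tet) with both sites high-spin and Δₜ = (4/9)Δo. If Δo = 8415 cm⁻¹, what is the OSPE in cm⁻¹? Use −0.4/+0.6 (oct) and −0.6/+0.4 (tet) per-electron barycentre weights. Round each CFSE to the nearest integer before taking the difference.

-7106

Group 7 minus oxidation state +4 gives a d³ configuration for Mn⁴⁺.
Octahedral high-spin t2g^3 e_g^0: CFSE = -1.2 × 8415 = -10098 cm⁻¹.
In a tetrahedral site the filling is e^2 t2^1: CFSE(tet) = -0.8Δₜ = -0.8 × (4/9)(8415) = -2992 cm⁻¹.
Subtracting, OSPE = -10098 − (-2992) = -7106 cm⁻¹.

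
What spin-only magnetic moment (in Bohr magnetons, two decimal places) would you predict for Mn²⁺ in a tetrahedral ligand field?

Mn²⁺: group 7, so d-count = 7 − 2 = 5.
Tetrahedral fields are weak (Δₜ ≈ 4/9 Δₒ), so electrons fill high-spin.
Configuration: e² t₂³ → 5 unpaired electrons.
μ(spin-only) = √[5(5+2)] = √35 ≈ 5.92 Bohr magnetons.

5.92 Bohr magnetons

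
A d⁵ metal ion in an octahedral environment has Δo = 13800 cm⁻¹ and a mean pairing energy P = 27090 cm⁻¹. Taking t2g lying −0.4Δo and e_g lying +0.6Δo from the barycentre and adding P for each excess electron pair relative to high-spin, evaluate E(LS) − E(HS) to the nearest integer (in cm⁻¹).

In the high-spin limit (t2g^3 e_g^2) the orbital term is 0.0Δo = 0 cm⁻¹, with no excess pairing.
Low-spin t2g^5 e_g^0 gives -2.0Δo = -27600 cm⁻¹, but forming 2 extra pairs costs 2P = 54180 cm⁻¹, so E(LS) = -27600 + 54180 = 26580 cm⁻¹.
E(LS) − E(HS) = 26580 − (0) = 26580 cm⁻¹.

26580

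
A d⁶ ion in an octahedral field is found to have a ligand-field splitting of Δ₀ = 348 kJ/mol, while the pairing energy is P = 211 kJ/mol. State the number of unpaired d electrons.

0

With Δ₀ > P the complex is low-spin.
Configuration: t₂g⁶ eg⁰.
Unpaired electrons: 0.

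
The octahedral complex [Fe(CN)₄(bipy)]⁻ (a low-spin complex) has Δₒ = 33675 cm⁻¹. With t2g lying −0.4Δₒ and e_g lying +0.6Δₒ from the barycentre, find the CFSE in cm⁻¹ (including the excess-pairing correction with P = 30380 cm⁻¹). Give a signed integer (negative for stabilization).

-6590

Ligand charges: 4×(-1) from CN⁻ and 1×(+0) from bipy sum to -4; with overall charge -1, Fe is +3.
Fe³⁺: group 8, so d-count = 8 − 3 = 5.
The d⁵ electrons fill as t2g^5 e_g^0.
Orbital CFSE = 5(-0.4) + 0(0.6) = -2.0Δₒ = -2.0 × 33675 = -67350 cm⁻¹.
High-spin d⁵ would be t2g^3 e_g^2 with 0 pairs; low-spin has 2, so 2 excess pairs cost +2P = +60760 cm⁻¹.
Overall CFSE = -67350 + 60760 = -6590 cm⁻¹.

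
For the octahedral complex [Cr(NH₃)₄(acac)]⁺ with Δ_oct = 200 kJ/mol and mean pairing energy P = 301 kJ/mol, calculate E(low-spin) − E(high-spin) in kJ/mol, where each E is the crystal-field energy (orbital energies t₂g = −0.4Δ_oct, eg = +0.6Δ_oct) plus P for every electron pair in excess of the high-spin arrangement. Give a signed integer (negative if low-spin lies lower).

Ligand charges: 4×(+0) from NH₃ and 1×(-1) from acac⁻ sum to -1; with overall charge +1, Cr is +2.
Group 6 minus oxidation state +2 gives a d⁴ configuration for Cr²⁺.
High-spin: t₂g³ eg¹, CFSE = -0.6Δ_oct = -120 kJ/mol.
Low-spin: t₂g⁴ eg⁰, orbital CFSE = -1.6Δ_oct = -320 kJ/mol; plus 1 excess pair × P = +301 kJ/mol; total -19 kJ/mol.
The difference is -19 − (-120) = 101 kJ/mol, so high-spin lies lower.

101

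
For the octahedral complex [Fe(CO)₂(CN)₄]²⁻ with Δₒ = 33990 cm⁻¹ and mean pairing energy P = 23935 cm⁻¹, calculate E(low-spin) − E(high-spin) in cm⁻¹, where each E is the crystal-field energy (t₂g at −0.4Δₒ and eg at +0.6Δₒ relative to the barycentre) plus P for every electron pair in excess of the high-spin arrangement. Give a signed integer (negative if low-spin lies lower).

-20110

Ligand charges: 2×(+0) from CO and 4×(-1) from CN⁻ sum to -4; with overall charge -2, Fe is +2.
Fe sits in group 8; removing 2 electrons leaves Fe²⁺ with 8 − 2 = 6 d electrons.
High-spin d⁶ fills as t₂g⁴ eg² with CFSE 4(−0.4) + 2(+0.6) = -0.4Δₒ = -13596 cm⁻¹.
Low-spin: t₂g⁶ eg⁰, orbital CFSE = -2.4Δₒ = -81576 cm⁻¹; plus 2 excess pairs × P = +47870 cm⁻¹; total -33706 cm⁻¹.
E(LS) − E(HS) = -33706 − (-13596) = -20110 cm⁻¹.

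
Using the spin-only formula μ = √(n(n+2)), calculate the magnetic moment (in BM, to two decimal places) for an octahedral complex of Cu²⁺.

1.73 BM

Cu²⁺: group 11, so d-count = 11 − 2 = 9.
Configuration: t₂g⁶ eg³ → 1 unpaired electron.
μ(spin-only) = √[1(1+2)] = √3 ≈ 1.73 BM.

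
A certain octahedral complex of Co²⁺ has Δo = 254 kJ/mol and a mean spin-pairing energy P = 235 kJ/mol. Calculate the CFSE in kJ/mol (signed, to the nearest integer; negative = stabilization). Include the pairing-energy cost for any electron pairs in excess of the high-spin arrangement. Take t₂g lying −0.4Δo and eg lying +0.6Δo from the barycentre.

-222

Group 9 minus oxidation state +2 gives a d⁷ configuration for Co²⁺.
Δo > P, so pairing is preferred: the ground state is low-spin.
That gives t₂g⁶ eg¹.
Orbital CFSE = -1.8Δo = -1.8 × 254 = -457 kJ/mol.
Excess pairs vs high-spin: 3 − 2 = 1; pairing cost = +235 kJ/mol.
Net CFSE = -457 + 235 = -222 kJ/mol.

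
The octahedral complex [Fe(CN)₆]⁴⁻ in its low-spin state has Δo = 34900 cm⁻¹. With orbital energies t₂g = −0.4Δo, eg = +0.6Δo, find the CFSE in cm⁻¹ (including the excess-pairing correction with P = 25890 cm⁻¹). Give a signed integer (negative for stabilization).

-31980

Each CN⁻ contributes -1; 6 × (-1) = -6. With overall charge -4, Fe is in the +2 oxidation state.
Fe sits in group 8; removing 2 electrons leaves Fe²⁺ with 8 − 2 = 6 d electrons.
Configuration: t₂g⁶ eg⁰.
Orbital CFSE = 6(-0.4) + 0(0.6) = -2.4Δo = -2.4 × 34900 = -83760 cm⁻¹.
Pairing penalty: 3 pairs vs 1 in the high-spin reference → 2 extra × P = 51780 cm⁻¹.
Overall CFSE = -83760 + 51780 = -31980 cm⁻¹.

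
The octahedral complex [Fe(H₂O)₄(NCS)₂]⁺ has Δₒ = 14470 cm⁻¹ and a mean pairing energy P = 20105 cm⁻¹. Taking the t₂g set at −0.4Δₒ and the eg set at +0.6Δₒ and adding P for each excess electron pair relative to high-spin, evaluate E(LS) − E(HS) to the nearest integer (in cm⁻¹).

11270

Ligand charges: 4×(+0) from H₂O and 2×(-1) from NCS⁻ sum to -2; with overall charge +1, Fe is +3.
Fe is in group 8, so Fe³⁺ is d⁵ (8 − 3 = 5).
High-spin d⁵ fills as t₂g³ eg² with CFSE 3(−0.4) + 2(+0.6) = 0.0Δₒ = 0 cm⁻¹.
Low-spin t₂g⁵ eg⁰ gives -2.0Δₒ = -28940 cm⁻¹, but forming 2 extra pairs costs 2P = 40210 cm⁻¹, so E(LS) = -28940 + 40210 = 11270 cm⁻¹.
E(LS) − E(HS) = 11270 − (0) = 11270 cm⁻¹.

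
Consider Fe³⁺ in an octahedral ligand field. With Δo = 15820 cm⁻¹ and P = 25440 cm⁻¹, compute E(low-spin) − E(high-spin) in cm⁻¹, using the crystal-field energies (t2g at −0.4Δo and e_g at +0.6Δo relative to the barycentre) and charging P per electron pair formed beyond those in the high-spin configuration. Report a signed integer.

Group 8 minus oxidation state +3 gives a d⁵ configuration for Fe³⁺.
High-spin d⁵ fills as t2g^3 e_g^2 with CFSE 3(−0.4) + 2(+0.6) = 0.0Δo = 0 cm⁻¹.
Low-spin: t2g^5 e_g^0, orbital CFSE = -2.0Δo = -31640 cm⁻¹; plus 2 excess pairs × P = +50880 cm⁻¹; total 19240 cm⁻¹.
Thus E(LS) − E(HS) = 19240 cm⁻¹.

19240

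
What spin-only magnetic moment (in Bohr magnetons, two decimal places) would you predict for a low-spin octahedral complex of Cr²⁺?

2.83 Bohr magnetons

Group 6 minus oxidation state +2 gives a d⁴ configuration for Cr²⁺.
Configuration: t₂g⁴ eg⁰ → 2 unpaired electrons.
μ(spin-only) = √[2(2+2)] = √8 ≈ 2.83 Bohr magnetons.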